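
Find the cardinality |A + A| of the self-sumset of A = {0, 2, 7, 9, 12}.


A + A = {a + a' : a, a' ∈ A}; |A| = 5.
General bounds: 2|A| - 1 ≤ |A + A| ≤ |A|(|A|+1)/2, i.e. 9 ≤ |A + A| ≤ 15.
Lower bound 2|A|-1 is attained iff A is an arithmetic progression.
Enumerate sums a + a' for a ≤ a' (symmetric, so this suffices):
a = 0: 0+0=0, 0+2=2, 0+7=7, 0+9=9, 0+12=12
a = 2: 2+2=4, 2+7=9, 2+9=11, 2+12=14
a = 7: 7+7=14, 7+9=16, 7+12=19
a = 9: 9+9=18, 9+12=21
a = 12: 12+12=24
Distinct sums: {0, 2, 4, 7, 9, 11, 12, 14, 16, 18, 19, 21, 24}
|A + A| = 13

|A + A| = 13


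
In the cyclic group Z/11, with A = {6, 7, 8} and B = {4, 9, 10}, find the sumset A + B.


Work in Z/11Z: reduce every sum a + b modulo 11.
Enumerate all 9 pairs:
a = 6: 6+4=10, 6+9=4, 6+10=5
a = 7: 7+4=0, 7+9=5, 7+10=6
a = 8: 8+4=1, 8+9=6, 8+10=7
Distinct residues collected: {0, 1, 4, 5, 6, 7, 10}
|A + B| = 7 (out of 11 total residues).

A + B = {0, 1, 4, 5, 6, 7, 10}


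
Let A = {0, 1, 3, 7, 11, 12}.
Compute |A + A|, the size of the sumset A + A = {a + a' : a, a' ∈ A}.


A + A = {a + a' : a, a' ∈ A}; |A| = 6.
General bounds: 2|A| - 1 ≤ |A + A| ≤ |A|(|A|+1)/2, i.e. 11 ≤ |A + A| ≤ 21.
Lower bound 2|A|-1 is attained iff A is an arithmetic progression.
Enumerate sums a + a' for a ≤ a' (symmetric, so this suffices):
a = 0: 0+0=0, 0+1=1, 0+3=3, 0+7=7, 0+11=11, 0+12=12
a = 1: 1+1=2, 1+3=4, 1+7=8, 1+11=12, 1+12=13
a = 3: 3+3=6, 3+7=10, 3+11=14, 3+12=15
a = 7: 7+7=14, 7+11=18, 7+12=19
a = 11: 11+11=22, 11+12=23
a = 12: 12+12=24
Distinct sums: {0, 1, 2, 3, 4, 6, 7, 8, 10, 11, 12, 13, 14, 15, 18, 19, 22, 23, 24}
|A + A| = 19

|A + A| = 19


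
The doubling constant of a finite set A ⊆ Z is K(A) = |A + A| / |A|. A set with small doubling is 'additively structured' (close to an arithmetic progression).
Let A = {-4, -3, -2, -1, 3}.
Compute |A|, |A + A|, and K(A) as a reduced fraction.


|A| = 5.
Compute A + A by enumerating all 25 pairs.
A + A = {-8, -7, -6, -5, -4, -3, -2, -1, 0, 1, 2, 6}, so |A + A| = 12.
K = |A + A| / |A| = 12/5 (already in lowest terms) ≈ 2.4000.
Reference: AP of size 5 gives K = 9/5 ≈ 1.8000; a fully generic set of size 5 gives K ≈ 3.0000.

|A| = 5, |A + A| = 12, K = 12/5.


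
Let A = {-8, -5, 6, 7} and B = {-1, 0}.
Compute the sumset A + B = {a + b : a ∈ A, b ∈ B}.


A + B = {a + b : a ∈ A, b ∈ B}.
Enumerate all |A|·|B| = 4·2 = 8 pairs (a, b) and collect distinct sums.
a = -8: -8+-1=-9, -8+0=-8
a = -5: -5+-1=-6, -5+0=-5
a = 6: 6+-1=5, 6+0=6
a = 7: 7+-1=6, 7+0=7
Collecting distinct sums: A + B = {-9, -8, -6, -5, 5, 6, 7}
|A + B| = 7

A + B = {-9, -8, -6, -5, 5, 6, 7}


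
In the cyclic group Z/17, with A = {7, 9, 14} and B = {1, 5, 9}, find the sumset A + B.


Work in Z/17Z: reduce every sum a + b modulo 17.
Enumerate all 9 pairs:
a = 7: 7+1=8, 7+5=12, 7+9=16
a = 9: 9+1=10, 9+5=14, 9+9=1
a = 14: 14+1=15, 14+5=2, 14+9=6
Distinct residues collected: {1, 2, 6, 8, 10, 12, 14, 15, 16}
|A + B| = 9 (out of 17 total residues).

A + B = {1, 2, 6, 8, 10, 12, 14, 15, 16}


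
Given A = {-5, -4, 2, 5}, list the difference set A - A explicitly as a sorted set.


A - A = {a - a' : a, a' ∈ A}.
Compute a - a' for each ordered pair (a, a'):
a = -5: -5--5=0, -5--4=-1, -5-2=-7, -5-5=-10
a = -4: -4--5=1, -4--4=0, -4-2=-6, -4-5=-9
a = 2: 2--5=7, 2--4=6, 2-2=0, 2-5=-3
a = 5: 5--5=10, 5--4=9, 5-2=3, 5-5=0
Collecting distinct values (and noting 0 appears from a-a):
A - A = {-10, -9, -7, -6, -3, -1, 0, 1, 3, 6, 7, 9, 10}
|A - A| = 13

A - A = {-10, -9, -7, -6, -3, -1, 0, 1, 3, 6, 7, 9, 10}


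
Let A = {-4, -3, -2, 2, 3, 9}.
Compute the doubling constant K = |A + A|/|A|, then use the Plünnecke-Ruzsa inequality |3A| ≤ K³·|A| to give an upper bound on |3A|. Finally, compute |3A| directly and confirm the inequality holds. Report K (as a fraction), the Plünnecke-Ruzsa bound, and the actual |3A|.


|A| = 6.
Step 1: Compute A + A by enumerating all 36 pairs.
A + A = {-8, -7, -6, -5, -4, -2, -1, 0, 1, 4, 5, 6, 7, 11, 12, 18}, so |A + A| = 16.
Step 2: Doubling constant K = |A + A|/|A| = 16/6 = 16/6 ≈ 2.6667.
Step 3: Plünnecke-Ruzsa gives |3A| ≤ K³·|A| = (2.6667)³ · 6 ≈ 113.7778.
Step 4: Compute 3A = A + A + A directly by enumerating all triples (a,b,c) ∈ A³; |3A| = 30.
Step 5: Check 30 ≤ 113.7778? Yes ✓.

K = 16/6, Plünnecke-Ruzsa bound K³|A| ≈ 113.7778, |3A| = 30, inequality holds.


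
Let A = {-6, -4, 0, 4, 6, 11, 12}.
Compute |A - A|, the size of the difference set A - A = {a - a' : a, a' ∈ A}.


A - A = {a - a' : a, a' ∈ A}; |A| = 7.
Bounds: 2|A|-1 ≤ |A - A| ≤ |A|² - |A| + 1, i.e. 13 ≤ |A - A| ≤ 43.
Note: 0 ∈ A - A always (from a - a). The set is symmetric: if d ∈ A - A then -d ∈ A - A.
Enumerate nonzero differences d = a - a' with a > a' (then include -d):
Positive differences: {1, 2, 4, 5, 6, 7, 8, 10, 11, 12, 15, 16, 17, 18}
Full difference set: {0} ∪ (positive diffs) ∪ (negative diffs).
|A - A| = 1 + 2·14 = 29 (matches direct enumeration: 29).

|A - A| = 29


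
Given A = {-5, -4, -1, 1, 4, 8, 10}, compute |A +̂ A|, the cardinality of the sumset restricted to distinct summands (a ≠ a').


Restricted sumset: A +̂ A = {a + a' : a ∈ A, a' ∈ A, a ≠ a'}.
Equivalently, take A + A and drop any sum 2a that is achievable ONLY as a + a for a ∈ A (i.e. sums representable only with equal summands).
Enumerate pairs (a, a') with a < a' (symmetric, so each unordered pair gives one sum; this covers all a ≠ a'):
  -5 + -4 = -9
  -5 + -1 = -6
  -5 + 1 = -4
  -5 + 4 = -1
  -5 + 8 = 3
  -5 + 10 = 5
  -4 + -1 = -5
  -4 + 1 = -3
  -4 + 4 = 0
  -4 + 8 = 4
  -4 + 10 = 6
  -1 + 1 = 0
  -1 + 4 = 3
  -1 + 8 = 7
  -1 + 10 = 9
  1 + 4 = 5
  1 + 8 = 9
  1 + 10 = 11
  4 + 8 = 12
  4 + 10 = 14
  8 + 10 = 18
Collected distinct sums: {-9, -6, -5, -4, -3, -1, 0, 3, 4, 5, 6, 7, 9, 11, 12, 14, 18}
|A +̂ A| = 17
(Reference bound: |A +̂ A| ≥ 2|A| - 3 for |A| ≥ 2, with |A| = 7 giving ≥ 11.)

|A +̂ A| = 17


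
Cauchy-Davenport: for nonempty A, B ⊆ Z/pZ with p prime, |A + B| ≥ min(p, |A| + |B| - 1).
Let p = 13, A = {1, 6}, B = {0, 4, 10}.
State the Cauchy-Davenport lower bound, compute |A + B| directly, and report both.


Cauchy-Davenport: |A + B| ≥ min(p, |A| + |B| - 1) for A, B nonempty in Z/pZ.
|A| = 2, |B| = 3, p = 13.
CD lower bound = min(13, 2 + 3 - 1) = min(13, 4) = 4.
Compute A + B mod 13 directly:
a = 1: 1+0=1, 1+4=5, 1+10=11
a = 6: 6+0=6, 6+4=10, 6+10=3
A + B = {1, 3, 5, 6, 10, 11}, so |A + B| = 6.
Verify: 6 ≥ 4? Yes ✓.

CD lower bound = 4, actual |A + B| = 6.


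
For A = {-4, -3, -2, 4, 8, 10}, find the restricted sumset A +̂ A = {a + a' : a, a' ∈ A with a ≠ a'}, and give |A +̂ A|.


Restricted sumset: A +̂ A = {a + a' : a ∈ A, a' ∈ A, a ≠ a'}.
Equivalently, take A + A and drop any sum 2a that is achievable ONLY as a + a for a ∈ A (i.e. sums representable only with equal summands).
Enumerate pairs (a, a') with a < a' (symmetric, so each unordered pair gives one sum; this covers all a ≠ a'):
  -4 + -3 = -7
  -4 + -2 = -6
  -4 + 4 = 0
  -4 + 8 = 4
  -4 + 10 = 6
  -3 + -2 = -5
  -3 + 4 = 1
  -3 + 8 = 5
  -3 + 10 = 7
  -2 + 4 = 2
  -2 + 8 = 6
  -2 + 10 = 8
  4 + 8 = 12
  4 + 10 = 14
  8 + 10 = 18
Collected distinct sums: {-7, -6, -5, 0, 1, 2, 4, 5, 6, 7, 8, 12, 14, 18}
|A +̂ A| = 14
(Reference bound: |A +̂ A| ≥ 2|A| - 3 for |A| ≥ 2, with |A| = 6 giving ≥ 9.)

|A +̂ A| = 14


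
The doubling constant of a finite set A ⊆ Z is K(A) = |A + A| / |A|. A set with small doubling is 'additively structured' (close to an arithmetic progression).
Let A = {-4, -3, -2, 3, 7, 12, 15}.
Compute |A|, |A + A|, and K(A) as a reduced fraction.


|A| = 7.
Compute A + A by enumerating all 49 pairs.
A + A = {-8, -7, -6, -5, -4, -1, 0, 1, 3, 4, 5, 6, 8, 9, 10, 11, 12, 13, 14, 15, 18, 19, 22, 24, 27, 30}, so |A + A| = 26.
K = |A + A| / |A| = 26/7 (already in lowest terms) ≈ 3.7143.
Reference: AP of size 7 gives K = 13/7 ≈ 1.8571; a fully generic set of size 7 gives K ≈ 4.0000.

|A| = 7, |A + A| = 26, K = 26/7.


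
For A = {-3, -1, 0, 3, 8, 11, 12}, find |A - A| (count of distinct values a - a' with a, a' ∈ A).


A - A = {a - a' : a, a' ∈ A}; |A| = 7.
Bounds: 2|A|-1 ≤ |A - A| ≤ |A|² - |A| + 1, i.e. 13 ≤ |A - A| ≤ 43.
Note: 0 ∈ A - A always (from a - a). The set is symmetric: if d ∈ A - A then -d ∈ A - A.
Enumerate nonzero differences d = a - a' with a > a' (then include -d):
Positive differences: {1, 2, 3, 4, 5, 6, 8, 9, 11, 12, 13, 14, 15}
Full difference set: {0} ∪ (positive diffs) ∪ (negative diffs).
|A - A| = 1 + 2·13 = 27 (matches direct enumeration: 27).

|A - A| = 27


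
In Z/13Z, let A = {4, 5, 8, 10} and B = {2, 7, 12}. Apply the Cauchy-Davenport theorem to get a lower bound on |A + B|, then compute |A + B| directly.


Cauchy-Davenport: |A + B| ≥ min(p, |A| + |B| - 1) for A, B nonempty in Z/pZ.
|A| = 4, |B| = 3, p = 13.
CD lower bound = min(13, 4 + 3 - 1) = min(13, 6) = 6.
Compute A + B mod 13 directly:
a = 4: 4+2=6, 4+7=11, 4+12=3
a = 5: 5+2=7, 5+7=12, 5+12=4
a = 8: 8+2=10, 8+7=2, 8+12=7
a = 10: 10+2=12, 10+7=4, 10+12=9
A + B = {2, 3, 4, 6, 7, 9, 10, 11, 12}, so |A + B| = 9.
Verify: 9 ≥ 6? Yes ✓.

CD lower bound = 6, actual |A + B| = 9.


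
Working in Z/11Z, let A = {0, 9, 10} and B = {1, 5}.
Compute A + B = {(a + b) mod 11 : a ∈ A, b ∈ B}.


Work in Z/11Z: reduce every sum a + b modulo 11.
Enumerate all 6 pairs:
a = 0: 0+1=1, 0+5=5
a = 9: 9+1=10, 9+5=3
a = 10: 10+1=0, 10+5=4
Distinct residues collected: {0, 1, 3, 4, 5, 10}
|A + B| = 6 (out of 11 total residues).

A + B = {0, 1, 3, 4, 5, 10}


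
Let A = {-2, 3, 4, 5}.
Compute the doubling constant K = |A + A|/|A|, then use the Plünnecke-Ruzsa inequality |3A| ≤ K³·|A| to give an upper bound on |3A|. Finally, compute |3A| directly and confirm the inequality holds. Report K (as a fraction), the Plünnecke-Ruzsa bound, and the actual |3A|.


|A| = 4.
Step 1: Compute A + A by enumerating all 16 pairs.
A + A = {-4, 1, 2, 3, 6, 7, 8, 9, 10}, so |A + A| = 9.
Step 2: Doubling constant K = |A + A|/|A| = 9/4 = 9/4 ≈ 2.2500.
Step 3: Plünnecke-Ruzsa gives |3A| ≤ K³·|A| = (2.2500)³ · 4 ≈ 45.5625.
Step 4: Compute 3A = A + A + A directly by enumerating all triples (a,b,c) ∈ A³; |3A| = 16.
Step 5: Check 16 ≤ 45.5625? Yes ✓.

K = 9/4, Plünnecke-Ruzsa bound K³|A| ≈ 45.5625, |3A| = 16, inequality holds.


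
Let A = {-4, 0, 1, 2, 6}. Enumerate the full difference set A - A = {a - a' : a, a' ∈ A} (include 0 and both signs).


A - A = {a - a' : a, a' ∈ A}.
Compute a - a' for each ordered pair (a, a'):
a = -4: -4--4=0, -4-0=-4, -4-1=-5, -4-2=-6, -4-6=-10
a = 0: 0--4=4, 0-0=0, 0-1=-1, 0-2=-2, 0-6=-6
a = 1: 1--4=5, 1-0=1, 1-1=0, 1-2=-1, 1-6=-5
a = 2: 2--4=6, 2-0=2, 2-1=1, 2-2=0, 2-6=-4
a = 6: 6--4=10, 6-0=6, 6-1=5, 6-2=4, 6-6=0
Collecting distinct values (and noting 0 appears from a-a):
A - A = {-10, -6, -5, -4, -2, -1, 0, 1, 2, 4, 5, 6, 10}
|A - A| = 13

A - A = {-10, -6, -5, -4, -2, -1, 0, 1, 2, 4, 5, 6, 10}


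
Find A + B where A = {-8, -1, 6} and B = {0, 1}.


A + B = {a + b : a ∈ A, b ∈ B}.
Enumerate all |A|·|B| = 3·2 = 6 pairs (a, b) and collect distinct sums.
a = -8: -8+0=-8, -8+1=-7
a = -1: -1+0=-1, -1+1=0
a = 6: 6+0=6, 6+1=7
Collecting distinct sums: A + B = {-8, -7, -1, 0, 6, 7}
|A + B| = 6

A + B = {-8, -7, -1, 0, 6, 7}


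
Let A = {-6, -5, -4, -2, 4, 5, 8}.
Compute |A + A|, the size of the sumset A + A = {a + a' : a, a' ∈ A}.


A + A = {a + a' : a, a' ∈ A}; |A| = 7.
General bounds: 2|A| - 1 ≤ |A + A| ≤ |A|(|A|+1)/2, i.e. 13 ≤ |A + A| ≤ 28.
Lower bound 2|A|-1 is attained iff A is an arithmetic progression.
Enumerate sums a + a' for a ≤ a' (symmetric, so this suffices):
a = -6: -6+-6=-12, -6+-5=-11, -6+-4=-10, -6+-2=-8, -6+4=-2, -6+5=-1, -6+8=2
a = -5: -5+-5=-10, -5+-4=-9, -5+-2=-7, -5+4=-1, -5+5=0, -5+8=3
a = -4: -4+-4=-8, -4+-2=-6, -4+4=0, -4+5=1, -4+8=4
a = -2: -2+-2=-4, -2+4=2, -2+5=3, -2+8=6
a = 4: 4+4=8, 4+5=9, 4+8=12
a = 5: 5+5=10, 5+8=13
a = 8: 8+8=16
Distinct sums: {-12, -11, -10, -9, -8, -7, -6, -4, -2, -1, 0, 1, 2, 3, 4, 6, 8, 9, 10, 12, 13, 16}
|A + A| = 22

|A + A| = 22


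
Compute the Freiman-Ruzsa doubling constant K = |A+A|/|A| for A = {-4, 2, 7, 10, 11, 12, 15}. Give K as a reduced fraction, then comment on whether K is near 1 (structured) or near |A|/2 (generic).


|A| = 7.
Compute A + A by enumerating all 49 pairs.
A + A = {-8, -2, 3, 4, 6, 7, 8, 9, 11, 12, 13, 14, 17, 18, 19, 20, 21, 22, 23, 24, 25, 26, 27, 30}, so |A + A| = 24.
K = |A + A| / |A| = 24/7 (already in lowest terms) ≈ 3.4286.
Reference: AP of size 7 gives K = 13/7 ≈ 1.8571; a fully generic set of size 7 gives K ≈ 4.0000.

|A| = 7, |A + A| = 24, K = 24/7.


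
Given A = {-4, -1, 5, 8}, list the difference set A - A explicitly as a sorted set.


A - A = {a - a' : a, a' ∈ A}.
Compute a - a' for each ordered pair (a, a'):
a = -4: -4--4=0, -4--1=-3, -4-5=-9, -4-8=-12
a = -1: -1--4=3, -1--1=0, -1-5=-6, -1-8=-9
a = 5: 5--4=9, 5--1=6, 5-5=0, 5-8=-3
a = 8: 8--4=12, 8--1=9, 8-5=3, 8-8=0
Collecting distinct values (and noting 0 appears from a-a):
A - A = {-12, -9, -6, -3, 0, 3, 6, 9, 12}
|A - A| = 9

A - A = {-12, -9, -6, -3, 0, 3, 6, 9, 12}


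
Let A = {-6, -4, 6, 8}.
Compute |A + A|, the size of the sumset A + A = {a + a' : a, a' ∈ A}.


A + A = {a + a' : a, a' ∈ A}; |A| = 4.
General bounds: 2|A| - 1 ≤ |A + A| ≤ |A|(|A|+1)/2, i.e. 7 ≤ |A + A| ≤ 10.
Lower bound 2|A|-1 is attained iff A is an arithmetic progression.
Enumerate sums a + a' for a ≤ a' (symmetric, so this suffices):
a = -6: -6+-6=-12, -6+-4=-10, -6+6=0, -6+8=2
a = -4: -4+-4=-8, -4+6=2, -4+8=4
a = 6: 6+6=12, 6+8=14
a = 8: 8+8=16
Distinct sums: {-12, -10, -8, 0, 2, 4, 12, 14, 16}
|A + A| = 9

|A + A| = 9


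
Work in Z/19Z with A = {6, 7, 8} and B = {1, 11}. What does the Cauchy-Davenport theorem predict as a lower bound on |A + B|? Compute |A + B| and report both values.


Cauchy-Davenport: |A + B| ≥ min(p, |A| + |B| - 1) for A, B nonempty in Z/pZ.
|A| = 3, |B| = 2, p = 19.
CD lower bound = min(19, 3 + 2 - 1) = min(19, 4) = 4.
Compute A + B mod 19 directly:
a = 6: 6+1=7, 6+11=17
a = 7: 7+1=8, 7+11=18
a = 8: 8+1=9, 8+11=0
A + B = {0, 7, 8, 9, 17, 18}, so |A + B| = 6.
Verify: 6 ≥ 4? Yes ✓.

CD lower bound = 4, actual |A + B| = 6.


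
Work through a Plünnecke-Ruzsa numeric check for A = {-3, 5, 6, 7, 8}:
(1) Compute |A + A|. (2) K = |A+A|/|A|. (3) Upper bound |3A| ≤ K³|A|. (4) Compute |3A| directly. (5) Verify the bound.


|A| = 5.
Step 1: Compute A + A by enumerating all 25 pairs.
A + A = {-6, 2, 3, 4, 5, 10, 11, 12, 13, 14, 15, 16}, so |A + A| = 12.
Step 2: Doubling constant K = |A + A|/|A| = 12/5 = 12/5 ≈ 2.4000.
Step 3: Plünnecke-Ruzsa gives |3A| ≤ K³·|A| = (2.4000)³ · 5 ≈ 69.1200.
Step 4: Compute 3A = A + A + A directly by enumerating all triples (a,b,c) ∈ A³; |3A| = 22.
Step 5: Check 22 ≤ 69.1200? Yes ✓.

K = 12/5, Plünnecke-Ruzsa bound K³|A| ≈ 69.1200, |3A| = 22, inequality holds.


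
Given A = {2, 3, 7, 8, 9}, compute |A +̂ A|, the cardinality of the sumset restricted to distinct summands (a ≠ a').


Restricted sumset: A +̂ A = {a + a' : a ∈ A, a' ∈ A, a ≠ a'}.
Equivalently, take A + A and drop any sum 2a that is achievable ONLY as a + a for a ∈ A (i.e. sums representable only with equal summands).
Enumerate pairs (a, a') with a < a' (symmetric, so each unordered pair gives one sum; this covers all a ≠ a'):
  2 + 3 = 5
  2 + 7 = 9
  2 + 8 = 10
  2 + 9 = 11
  3 + 7 = 10
  3 + 8 = 11
  3 + 9 = 12
  7 + 8 = 15
  7 + 9 = 16
  8 + 9 = 17
Collected distinct sums: {5, 9, 10, 11, 12, 15, 16, 17}
|A +̂ A| = 8
(Reference bound: |A +̂ A| ≥ 2|A| - 3 for |A| ≥ 2, with |A| = 5 giving ≥ 7.)

|A +̂ A| = 8


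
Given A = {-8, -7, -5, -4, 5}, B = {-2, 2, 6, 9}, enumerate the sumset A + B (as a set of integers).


A + B = {a + b : a ∈ A, b ∈ B}.
Enumerate all |A|·|B| = 5·4 = 20 pairs (a, b) and collect distinct sums.
a = -8: -8+-2=-10, -8+2=-6, -8+6=-2, -8+9=1
a = -7: -7+-2=-9, -7+2=-5, -7+6=-1, -7+9=2
a = -5: -5+-2=-7, -5+2=-3, -5+6=1, -5+9=4
a = -4: -4+-2=-6, -4+2=-2, -4+6=2, -4+9=5
a = 5: 5+-2=3, 5+2=7, 5+6=11, 5+9=14
Collecting distinct sums: A + B = {-10, -9, -7, -6, -5, -3, -2, -1, 1, 2, 3, 4, 5, 7, 11, 14}
|A + B| = 16

A + B = {-10, -9, -7, -6, -5, -3, -2, -1, 1, 2, 3, 4, 5, 7, 11, 14}


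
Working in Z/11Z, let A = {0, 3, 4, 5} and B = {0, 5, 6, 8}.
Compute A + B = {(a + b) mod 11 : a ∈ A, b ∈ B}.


Work in Z/11Z: reduce every sum a + b modulo 11.
Enumerate all 16 pairs:
a = 0: 0+0=0, 0+5=5, 0+6=6, 0+8=8
a = 3: 3+0=3, 3+5=8, 3+6=9, 3+8=0
a = 4: 4+0=4, 4+5=9, 4+6=10, 4+8=1
a = 5: 5+0=5, 5+5=10, 5+6=0, 5+8=2
Distinct residues collected: {0, 1, 2, 3, 4, 5, 6, 8, 9, 10}
|A + B| = 10 (out of 11 total residues).

A + B = {0, 1, 2, 3, 4, 5, 6, 8, 9, 10}


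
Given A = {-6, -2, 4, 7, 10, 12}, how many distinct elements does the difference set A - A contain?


A - A = {a - a' : a, a' ∈ A}; |A| = 6.
Bounds: 2|A|-1 ≤ |A - A| ≤ |A|² - |A| + 1, i.e. 11 ≤ |A - A| ≤ 31.
Note: 0 ∈ A - A always (from a - a). The set is symmetric: if d ∈ A - A then -d ∈ A - A.
Enumerate nonzero differences d = a - a' with a > a' (then include -d):
Positive differences: {2, 3, 4, 5, 6, 8, 9, 10, 12, 13, 14, 16, 18}
Full difference set: {0} ∪ (positive diffs) ∪ (negative diffs).
|A - A| = 1 + 2·13 = 27 (matches direct enumeration: 27).

|A - A| = 27


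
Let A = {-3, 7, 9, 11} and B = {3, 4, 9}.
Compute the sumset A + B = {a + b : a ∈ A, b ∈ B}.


A + B = {a + b : a ∈ A, b ∈ B}.
Enumerate all |A|·|B| = 4·3 = 12 pairs (a, b) and collect distinct sums.
a = -3: -3+3=0, -3+4=1, -3+9=6
a = 7: 7+3=10, 7+4=11, 7+9=16
a = 9: 9+3=12, 9+4=13, 9+9=18
a = 11: 11+3=14, 11+4=15, 11+9=20
Collecting distinct sums: A + B = {0, 1, 6, 10, 11, 12, 13, 14, 15, 16, 18, 20}
|A + B| = 12

A + B = {0, 1, 6, 10, 11, 12, 13, 14, 15, 16, 18, 20}


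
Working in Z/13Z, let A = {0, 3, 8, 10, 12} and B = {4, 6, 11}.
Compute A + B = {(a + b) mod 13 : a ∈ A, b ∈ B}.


Work in Z/13Z: reduce every sum a + b modulo 13.
Enumerate all 15 pairs:
a = 0: 0+4=4, 0+6=6, 0+11=11
a = 3: 3+4=7, 3+6=9, 3+11=1
a = 8: 8+4=12, 8+6=1, 8+11=6
a = 10: 10+4=1, 10+6=3, 10+11=8
a = 12: 12+4=3, 12+6=5, 12+11=10
Distinct residues collected: {1, 3, 4, 5, 6, 7, 8, 9, 10, 11, 12}
|A + B| = 11 (out of 13 total residues).

A + B = {1, 3, 4, 5, 6, 7, 8, 9, 10, 11, 12}


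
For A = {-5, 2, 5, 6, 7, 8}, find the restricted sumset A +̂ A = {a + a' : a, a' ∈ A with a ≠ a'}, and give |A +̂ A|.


Restricted sumset: A +̂ A = {a + a' : a ∈ A, a' ∈ A, a ≠ a'}.
Equivalently, take A + A and drop any sum 2a that is achievable ONLY as a + a for a ∈ A (i.e. sums representable only with equal summands).
Enumerate pairs (a, a') with a < a' (symmetric, so each unordered pair gives one sum; this covers all a ≠ a'):
  -5 + 2 = -3
  -5 + 5 = 0
  -5 + 6 = 1
  -5 + 7 = 2
  -5 + 8 = 3
  2 + 5 = 7
  2 + 6 = 8
  2 + 7 = 9
  2 + 8 = 10
  5 + 6 = 11
  5 + 7 = 12
  5 + 8 = 13
  6 + 7 = 13
  6 + 8 = 14
  7 + 8 = 15
Collected distinct sums: {-3, 0, 1, 2, 3, 7, 8, 9, 10, 11, 12, 13, 14, 15}
|A +̂ A| = 14
(Reference bound: |A +̂ A| ≥ 2|A| - 3 for |A| ≥ 2, with |A| = 6 giving ≥ 9.)

|A +̂ A| = 14


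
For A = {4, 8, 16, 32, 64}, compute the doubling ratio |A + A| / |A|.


|A| = 5.
Compute A + A by enumerating all 25 pairs.
A + A = {8, 12, 16, 20, 24, 32, 36, 40, 48, 64, 68, 72, 80, 96, 128}, so |A + A| = 15.
K = |A + A| / |A| = 15/5 = 3/1 ≈ 3.0000.
Reference: AP of size 5 gives K = 9/5 ≈ 1.8000; a fully generic set of size 5 gives K ≈ 3.0000.

|A| = 5, |A + A| = 15, K = 15/5 = 3/1.


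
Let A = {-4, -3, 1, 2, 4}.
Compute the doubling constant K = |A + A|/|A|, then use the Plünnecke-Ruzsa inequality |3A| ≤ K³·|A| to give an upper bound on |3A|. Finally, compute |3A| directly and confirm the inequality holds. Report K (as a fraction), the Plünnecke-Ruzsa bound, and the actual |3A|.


|A| = 5.
Step 1: Compute A + A by enumerating all 25 pairs.
A + A = {-8, -7, -6, -3, -2, -1, 0, 1, 2, 3, 4, 5, 6, 8}, so |A + A| = 14.
Step 2: Doubling constant K = |A + A|/|A| = 14/5 = 14/5 ≈ 2.8000.
Step 3: Plünnecke-Ruzsa gives |3A| ≤ K³·|A| = (2.8000)³ · 5 ≈ 109.7600.
Step 4: Compute 3A = A + A + A directly by enumerating all triples (a,b,c) ∈ A³; |3A| = 23.
Step 5: Check 23 ≤ 109.7600? Yes ✓.

K = 14/5, Plünnecke-Ruzsa bound K³|A| ≈ 109.7600, |3A| = 23, inequality holds.


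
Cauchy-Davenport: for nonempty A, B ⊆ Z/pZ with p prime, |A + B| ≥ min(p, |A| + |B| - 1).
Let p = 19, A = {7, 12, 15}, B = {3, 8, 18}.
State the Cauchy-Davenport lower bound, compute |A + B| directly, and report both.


Cauchy-Davenport: |A + B| ≥ min(p, |A| + |B| - 1) for A, B nonempty in Z/pZ.
|A| = 3, |B| = 3, p = 19.
CD lower bound = min(19, 3 + 3 - 1) = min(19, 5) = 5.
Compute A + B mod 19 directly:
a = 7: 7+3=10, 7+8=15, 7+18=6
a = 12: 12+3=15, 12+8=1, 12+18=11
a = 15: 15+3=18, 15+8=4, 15+18=14
A + B = {1, 4, 6, 10, 11, 14, 15, 18}, so |A + B| = 8.
Verify: 8 ≥ 5? Yes ✓.

CD lower bound = 5, actual |A + B| = 8.


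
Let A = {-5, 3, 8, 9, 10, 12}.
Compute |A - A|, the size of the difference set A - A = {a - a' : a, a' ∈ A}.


A - A = {a - a' : a, a' ∈ A}; |A| = 6.
Bounds: 2|A|-1 ≤ |A - A| ≤ |A|² - |A| + 1, i.e. 11 ≤ |A - A| ≤ 31.
Note: 0 ∈ A - A always (from a - a). The set is symmetric: if d ∈ A - A then -d ∈ A - A.
Enumerate nonzero differences d = a - a' with a > a' (then include -d):
Positive differences: {1, 2, 3, 4, 5, 6, 7, 8, 9, 13, 14, 15, 17}
Full difference set: {0} ∪ (positive diffs) ∪ (negative diffs).
|A - A| = 1 + 2·13 = 27 (matches direct enumeration: 27).

|A - A| = 27


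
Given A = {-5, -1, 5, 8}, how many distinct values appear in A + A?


A + A = {a + a' : a, a' ∈ A}; |A| = 4.
General bounds: 2|A| - 1 ≤ |A + A| ≤ |A|(|A|+1)/2, i.e. 7 ≤ |A + A| ≤ 10.
Lower bound 2|A|-1 is attained iff A is an arithmetic progression.
Enumerate sums a + a' for a ≤ a' (symmetric, so this suffices):
a = -5: -5+-5=-10, -5+-1=-6, -5+5=0, -5+8=3
a = -1: -1+-1=-2, -1+5=4, -1+8=7
a = 5: 5+5=10, 5+8=13
a = 8: 8+8=16
Distinct sums: {-10, -6, -2, 0, 3, 4, 7, 10, 13, 16}
|A + A| = 10

|A + A| = 10


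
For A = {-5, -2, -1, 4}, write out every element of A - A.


A - A = {a - a' : a, a' ∈ A}.
Compute a - a' for each ordered pair (a, a'):
a = -5: -5--5=0, -5--2=-3, -5--1=-4, -5-4=-9
a = -2: -2--5=3, -2--2=0, -2--1=-1, -2-4=-6
a = -1: -1--5=4, -1--2=1, -1--1=0, -1-4=-5
a = 4: 4--5=9, 4--2=6, 4--1=5, 4-4=0
Collecting distinct values (and noting 0 appears from a-a):
A - A = {-9, -6, -5, -4, -3, -1, 0, 1, 3, 4, 5, 6, 9}
|A - A| = 13

A - A = {-9, -6, -5, -4, -3, -1, 0, 1, 3, 4, 5, 6, 9}


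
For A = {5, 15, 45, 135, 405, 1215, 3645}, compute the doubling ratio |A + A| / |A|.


|A| = 7.
Compute A + A by enumerating all 49 pairs.
A + A = {10, 20, 30, 50, 60, 90, 140, 150, 180, 270, 410, 420, 450, 540, 810, 1220, 1230, 1260, 1350, 1620, 2430, 3650, 3660, 3690, 3780, 4050, 4860, 7290}, so |A + A| = 28.
K = |A + A| / |A| = 28/7 = 4/1 ≈ 4.0000.
Reference: AP of size 7 gives K = 13/7 ≈ 1.8571; a fully generic set of size 7 gives K ≈ 4.0000.

|A| = 7, |A + A| = 28, K = 28/7 = 4/1.


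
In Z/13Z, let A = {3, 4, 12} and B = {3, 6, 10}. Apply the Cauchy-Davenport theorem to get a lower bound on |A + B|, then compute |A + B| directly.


Cauchy-Davenport: |A + B| ≥ min(p, |A| + |B| - 1) for A, B nonempty in Z/pZ.
|A| = 3, |B| = 3, p = 13.
CD lower bound = min(13, 3 + 3 - 1) = min(13, 5) = 5.
Compute A + B mod 13 directly:
a = 3: 3+3=6, 3+6=9, 3+10=0
a = 4: 4+3=7, 4+6=10, 4+10=1
a = 12: 12+3=2, 12+6=5, 12+10=9
A + B = {0, 1, 2, 5, 6, 7, 9, 10}, so |A + B| = 8.
Verify: 8 ≥ 5? Yes ✓.

CD lower bound = 5, actual |A + B| = 8.


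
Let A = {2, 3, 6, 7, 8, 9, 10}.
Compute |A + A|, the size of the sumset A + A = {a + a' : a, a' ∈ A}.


A + A = {a + a' : a, a' ∈ A}; |A| = 7.
General bounds: 2|A| - 1 ≤ |A + A| ≤ |A|(|A|+1)/2, i.e. 13 ≤ |A + A| ≤ 28.
Lower bound 2|A|-1 is attained iff A is an arithmetic progression.
Enumerate sums a + a' for a ≤ a' (symmetric, so this suffices):
a = 2: 2+2=4, 2+3=5, 2+6=8, 2+7=9, 2+8=10, 2+9=11, 2+10=12
a = 3: 3+3=6, 3+6=9, 3+7=10, 3+8=11, 3+9=12, 3+10=13
a = 6: 6+6=12, 6+7=13, 6+8=14, 6+9=15, 6+10=16
a = 7: 7+7=14, 7+8=15, 7+9=16, 7+10=17
a = 8: 8+8=16, 8+9=17, 8+10=18
a = 9: 9+9=18, 9+10=19
a = 10: 10+10=20
Distinct sums: {4, 5, 6, 8, 9, 10, 11, 12, 13, 14, 15, 16, 17, 18, 19, 20}
|A + A| = 16

|A + A| = 16


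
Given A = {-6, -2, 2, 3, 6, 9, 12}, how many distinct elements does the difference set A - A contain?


A - A = {a - a' : a, a' ∈ A}; |A| = 7.
Bounds: 2|A|-1 ≤ |A - A| ≤ |A|² - |A| + 1, i.e. 13 ≤ |A - A| ≤ 43.
Note: 0 ∈ A - A always (from a - a). The set is symmetric: if d ∈ A - A then -d ∈ A - A.
Enumerate nonzero differences d = a - a' with a > a' (then include -d):
Positive differences: {1, 3, 4, 5, 6, 7, 8, 9, 10, 11, 12, 14, 15, 18}
Full difference set: {0} ∪ (positive diffs) ∪ (negative diffs).
|A - A| = 1 + 2·14 = 29 (matches direct enumeration: 29).

|A - A| = 29


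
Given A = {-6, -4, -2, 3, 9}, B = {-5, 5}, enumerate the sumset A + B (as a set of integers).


A + B = {a + b : a ∈ A, b ∈ B}.
Enumerate all |A|·|B| = 5·2 = 10 pairs (a, b) and collect distinct sums.
a = -6: -6+-5=-11, -6+5=-1
a = -4: -4+-5=-9, -4+5=1
a = -2: -2+-5=-7, -2+5=3
a = 3: 3+-5=-2, 3+5=8
a = 9: 9+-5=4, 9+5=14
Collecting distinct sums: A + B = {-11, -9, -7, -2, -1, 1, 3, 4, 8, 14}
|A + B| = 10

A + B = {-11, -9, -7, -2, -1, 1, 3, 4, 8, 14}


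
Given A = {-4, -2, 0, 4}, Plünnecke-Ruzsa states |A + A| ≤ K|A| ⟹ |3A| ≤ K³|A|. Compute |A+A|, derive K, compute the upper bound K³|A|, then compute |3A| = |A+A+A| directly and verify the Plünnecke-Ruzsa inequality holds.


|A| = 4.
Step 1: Compute A + A by enumerating all 16 pairs.
A + A = {-8, -6, -4, -2, 0, 2, 4, 8}, so |A + A| = 8.
Step 2: Doubling constant K = |A + A|/|A| = 8/4 = 8/4 ≈ 2.0000.
Step 3: Plünnecke-Ruzsa gives |3A| ≤ K³·|A| = (2.0000)³ · 4 ≈ 32.0000.
Step 4: Compute 3A = A + A + A directly by enumerating all triples (a,b,c) ∈ A³; |3A| = 12.
Step 5: Check 12 ≤ 32.0000? Yes ✓.

K = 8/4, Plünnecke-Ruzsa bound K³|A| ≈ 32.0000, |3A| = 12, inequality holds.


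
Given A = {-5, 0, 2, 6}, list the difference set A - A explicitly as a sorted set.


A - A = {a - a' : a, a' ∈ A}.
Compute a - a' for each ordered pair (a, a'):
a = -5: -5--5=0, -5-0=-5, -5-2=-7, -5-6=-11
a = 0: 0--5=5, 0-0=0, 0-2=-2, 0-6=-6
a = 2: 2--5=7, 2-0=2, 2-2=0, 2-6=-4
a = 6: 6--5=11, 6-0=6, 6-2=4, 6-6=0
Collecting distinct values (and noting 0 appears from a-a):
A - A = {-11, -7, -6, -5, -4, -2, 0, 2, 4, 5, 6, 7, 11}
|A - A| = 13

A - A = {-11, -7, -6, -5, -4, -2, 0, 2, 4, 5, 6, 7, 11}


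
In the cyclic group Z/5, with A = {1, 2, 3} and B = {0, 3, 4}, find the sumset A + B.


Work in Z/5Z: reduce every sum a + b modulo 5.
Enumerate all 9 pairs:
a = 1: 1+0=1, 1+3=4, 1+4=0
a = 2: 2+0=2, 2+3=0, 2+4=1
a = 3: 3+0=3, 3+3=1, 3+4=2
Distinct residues collected: {0, 1, 2, 3, 4}
|A + B| = 5 (out of 5 total residues).

A + B = {0, 1, 2, 3, 4}


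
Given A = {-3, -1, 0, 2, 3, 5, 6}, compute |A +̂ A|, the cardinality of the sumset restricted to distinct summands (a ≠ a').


Restricted sumset: A +̂ A = {a + a' : a ∈ A, a' ∈ A, a ≠ a'}.
Equivalently, take A + A and drop any sum 2a that is achievable ONLY as a + a for a ∈ A (i.e. sums representable only with equal summands).
Enumerate pairs (a, a') with a < a' (symmetric, so each unordered pair gives one sum; this covers all a ≠ a'):
  -3 + -1 = -4
  -3 + 0 = -3
  -3 + 2 = -1
  -3 + 3 = 0
  -3 + 5 = 2
  -3 + 6 = 3
  -1 + 0 = -1
  -1 + 2 = 1
  -1 + 3 = 2
  -1 + 5 = 4
  -1 + 6 = 5
  0 + 2 = 2
  0 + 3 = 3
  0 + 5 = 5
  0 + 6 = 6
  2 + 3 = 5
  2 + 5 = 7
  2 + 6 = 8
  3 + 5 = 8
  3 + 6 = 9
  5 + 6 = 11
Collected distinct sums: {-4, -3, -1, 0, 1, 2, 3, 4, 5, 6, 7, 8, 9, 11}
|A +̂ A| = 14
(Reference bound: |A +̂ A| ≥ 2|A| - 3 for |A| ≥ 2, with |A| = 7 giving ≥ 11.)

|A +̂ A| = 14


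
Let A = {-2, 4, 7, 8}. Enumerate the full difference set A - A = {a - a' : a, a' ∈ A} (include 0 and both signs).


A - A = {a - a' : a, a' ∈ A}.
Compute a - a' for each ordered pair (a, a'):
a = -2: -2--2=0, -2-4=-6, -2-7=-9, -2-8=-10
a = 4: 4--2=6, 4-4=0, 4-7=-3, 4-8=-4
a = 7: 7--2=9, 7-4=3, 7-7=0, 7-8=-1
a = 8: 8--2=10, 8-4=4, 8-7=1, 8-8=0
Collecting distinct values (and noting 0 appears from a-a):
A - A = {-10, -9, -6, -4, -3, -1, 0, 1, 3, 4, 6, 9, 10}
|A - A| = 13

A - A = {-10, -9, -6, -4, -3, -1, 0, 1, 3, 4, 6, 9, 10}


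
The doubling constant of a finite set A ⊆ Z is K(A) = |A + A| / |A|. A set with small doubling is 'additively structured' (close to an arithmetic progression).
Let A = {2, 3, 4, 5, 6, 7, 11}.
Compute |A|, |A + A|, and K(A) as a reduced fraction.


|A| = 7.
Compute A + A by enumerating all 49 pairs.
A + A = {4, 5, 6, 7, 8, 9, 10, 11, 12, 13, 14, 15, 16, 17, 18, 22}, so |A + A| = 16.
K = |A + A| / |A| = 16/7 (already in lowest terms) ≈ 2.2857.
Reference: AP of size 7 gives K = 13/7 ≈ 1.8571; a fully generic set of size 7 gives K ≈ 4.0000.

|A| = 7, |A + A| = 16, K = 16/7.


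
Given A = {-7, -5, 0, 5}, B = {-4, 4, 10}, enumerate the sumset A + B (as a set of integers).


A + B = {a + b : a ∈ A, b ∈ B}.
Enumerate all |A|·|B| = 4·3 = 12 pairs (a, b) and collect distinct sums.
a = -7: -7+-4=-11, -7+4=-3, -7+10=3
a = -5: -5+-4=-9, -5+4=-1, -5+10=5
a = 0: 0+-4=-4, 0+4=4, 0+10=10
a = 5: 5+-4=1, 5+4=9, 5+10=15
Collecting distinct sums: A + B = {-11, -9, -4, -3, -1, 1, 3, 4, 5, 9, 10, 15}
|A + B| = 12

A + B = {-11, -9, -4, -3, -1, 1, 3, 4, 5, 9, 10, 15}


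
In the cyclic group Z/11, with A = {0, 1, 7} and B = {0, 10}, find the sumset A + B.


Work in Z/11Z: reduce every sum a + b modulo 11.
Enumerate all 6 pairs:
a = 0: 0+0=0, 0+10=10
a = 1: 1+0=1, 1+10=0
a = 7: 7+0=7, 7+10=6
Distinct residues collected: {0, 1, 6, 7, 10}
|A + B| = 5 (out of 11 total residues).

A + B = {0, 1, 6, 7, 10}


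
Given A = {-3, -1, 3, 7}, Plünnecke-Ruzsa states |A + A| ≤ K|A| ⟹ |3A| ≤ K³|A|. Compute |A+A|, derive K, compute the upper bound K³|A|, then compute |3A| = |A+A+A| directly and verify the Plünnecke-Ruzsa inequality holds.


|A| = 4.
Step 1: Compute A + A by enumerating all 16 pairs.
A + A = {-6, -4, -2, 0, 2, 4, 6, 10, 14}, so |A + A| = 9.
Step 2: Doubling constant K = |A + A|/|A| = 9/4 = 9/4 ≈ 2.2500.
Step 3: Plünnecke-Ruzsa gives |3A| ≤ K³·|A| = (2.2500)³ · 4 ≈ 45.5625.
Step 4: Compute 3A = A + A + A directly by enumerating all triples (a,b,c) ∈ A³; |3A| = 14.
Step 5: Check 14 ≤ 45.5625? Yes ✓.

K = 9/4, Plünnecke-Ruzsa bound K³|A| ≈ 45.5625, |3A| = 14, inequality holds.


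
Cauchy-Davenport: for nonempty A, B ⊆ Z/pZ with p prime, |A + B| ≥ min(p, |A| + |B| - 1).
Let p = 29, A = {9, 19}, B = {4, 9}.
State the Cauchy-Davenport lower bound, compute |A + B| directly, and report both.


Cauchy-Davenport: |A + B| ≥ min(p, |A| + |B| - 1) for A, B nonempty in Z/pZ.
|A| = 2, |B| = 2, p = 29.
CD lower bound = min(29, 2 + 2 - 1) = min(29, 3) = 3.
Compute A + B mod 29 directly:
a = 9: 9+4=13, 9+9=18
a = 19: 19+4=23, 19+9=28
A + B = {13, 18, 23, 28}, so |A + B| = 4.
Verify: 4 ≥ 3? Yes ✓.

CD lower bound = 3, actual |A + B| = 4.


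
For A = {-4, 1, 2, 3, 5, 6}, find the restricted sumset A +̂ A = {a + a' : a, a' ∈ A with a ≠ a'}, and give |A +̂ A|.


Restricted sumset: A +̂ A = {a + a' : a ∈ A, a' ∈ A, a ≠ a'}.
Equivalently, take A + A and drop any sum 2a that is achievable ONLY as a + a for a ∈ A (i.e. sums representable only with equal summands).
Enumerate pairs (a, a') with a < a' (symmetric, so each unordered pair gives one sum; this covers all a ≠ a'):
  -4 + 1 = -3
  -4 + 2 = -2
  -4 + 3 = -1
  -4 + 5 = 1
  -4 + 6 = 2
  1 + 2 = 3
  1 + 3 = 4
  1 + 5 = 6
  1 + 6 = 7
  2 + 3 = 5
  2 + 5 = 7
  2 + 6 = 8
  3 + 5 = 8
  3 + 6 = 9
  5 + 6 = 11
Collected distinct sums: {-3, -2, -1, 1, 2, 3, 4, 5, 6, 7, 8, 9, 11}
|A +̂ A| = 13
(Reference bound: |A +̂ A| ≥ 2|A| - 3 for |A| ≥ 2, with |A| = 6 giving ≥ 9.)

|A +̂ A| = 13


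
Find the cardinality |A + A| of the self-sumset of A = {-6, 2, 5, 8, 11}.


A + A = {a + a' : a, a' ∈ A}; |A| = 5.
General bounds: 2|A| - 1 ≤ |A + A| ≤ |A|(|A|+1)/2, i.e. 9 ≤ |A + A| ≤ 15.
Lower bound 2|A|-1 is attained iff A is an arithmetic progression.
Enumerate sums a + a' for a ≤ a' (symmetric, so this suffices):
a = -6: -6+-6=-12, -6+2=-4, -6+5=-1, -6+8=2, -6+11=5
a = 2: 2+2=4, 2+5=7, 2+8=10, 2+11=13
a = 5: 5+5=10, 5+8=13, 5+11=16
a = 8: 8+8=16, 8+11=19
a = 11: 11+11=22
Distinct sums: {-12, -4, -1, 2, 4, 5, 7, 10, 13, 16, 19, 22}
|A + A| = 12

|A + A| = 12


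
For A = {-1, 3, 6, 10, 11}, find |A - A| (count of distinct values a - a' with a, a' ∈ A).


A - A = {a - a' : a, a' ∈ A}; |A| = 5.
Bounds: 2|A|-1 ≤ |A - A| ≤ |A|² - |A| + 1, i.e. 9 ≤ |A - A| ≤ 21.
Note: 0 ∈ A - A always (from a - a). The set is symmetric: if d ∈ A - A then -d ∈ A - A.
Enumerate nonzero differences d = a - a' with a > a' (then include -d):
Positive differences: {1, 3, 4, 5, 7, 8, 11, 12}
Full difference set: {0} ∪ (positive diffs) ∪ (negative diffs).
|A - A| = 1 + 2·8 = 17 (matches direct enumeration: 17).

|A - A| = 17


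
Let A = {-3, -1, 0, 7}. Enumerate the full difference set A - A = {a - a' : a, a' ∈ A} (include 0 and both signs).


A - A = {a - a' : a, a' ∈ A}.
Compute a - a' for each ordered pair (a, a'):
a = -3: -3--3=0, -3--1=-2, -3-0=-3, -3-7=-10
a = -1: -1--3=2, -1--1=0, -1-0=-1, -1-7=-8
a = 0: 0--3=3, 0--1=1, 0-0=0, 0-7=-7
a = 7: 7--3=10, 7--1=8, 7-0=7, 7-7=0
Collecting distinct values (and noting 0 appears from a-a):
A - A = {-10, -8, -7, -3, -2, -1, 0, 1, 2, 3, 7, 8, 10}
|A - A| = 13

A - A = {-10, -8, -7, -3, -2, -1, 0, 1, 2, 3, 7, 8, 10}


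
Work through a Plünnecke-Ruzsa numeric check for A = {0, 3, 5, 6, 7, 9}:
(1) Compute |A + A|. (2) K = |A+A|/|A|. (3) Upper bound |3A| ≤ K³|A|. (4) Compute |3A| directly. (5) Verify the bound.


|A| = 6.
Step 1: Compute A + A by enumerating all 36 pairs.
A + A = {0, 3, 5, 6, 7, 8, 9, 10, 11, 12, 13, 14, 15, 16, 18}, so |A + A| = 15.
Step 2: Doubling constant K = |A + A|/|A| = 15/6 = 15/6 ≈ 2.5000.
Step 3: Plünnecke-Ruzsa gives |3A| ≤ K³·|A| = (2.5000)³ · 6 ≈ 93.7500.
Step 4: Compute 3A = A + A + A directly by enumerating all triples (a,b,c) ∈ A³; |3A| = 24.
Step 5: Check 24 ≤ 93.7500? Yes ✓.

K = 15/6, Plünnecke-Ruzsa bound K³|A| ≈ 93.7500, |3A| = 24, inequality holds.


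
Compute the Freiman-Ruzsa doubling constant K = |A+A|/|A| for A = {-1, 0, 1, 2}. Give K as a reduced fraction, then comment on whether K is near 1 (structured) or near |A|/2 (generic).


|A| = 4.
Compute A + A by enumerating all 16 pairs.
A + A = {-2, -1, 0, 1, 2, 3, 4}, so |A + A| = 7.
K = |A + A| / |A| = 7/4 (already in lowest terms) ≈ 1.7500.
Reference: AP of size 4 gives K = 7/4 ≈ 1.7500; a fully generic set of size 4 gives K ≈ 2.5000.

|A| = 4, |A + A| = 7, K = 7/4.


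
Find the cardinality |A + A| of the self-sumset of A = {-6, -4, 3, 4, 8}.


A + A = {a + a' : a, a' ∈ A}; |A| = 5.
General bounds: 2|A| - 1 ≤ |A + A| ≤ |A|(|A|+1)/2, i.e. 9 ≤ |A + A| ≤ 15.
Lower bound 2|A|-1 is attained iff A is an arithmetic progression.
Enumerate sums a + a' for a ≤ a' (symmetric, so this suffices):
a = -6: -6+-6=-12, -6+-4=-10, -6+3=-3, -6+4=-2, -6+8=2
a = -4: -4+-4=-8, -4+3=-1, -4+4=0, -4+8=4
a = 3: 3+3=6, 3+4=7, 3+8=11
a = 4: 4+4=8, 4+8=12
a = 8: 8+8=16
Distinct sums: {-12, -10, -8, -3, -2, -1, 0, 2, 4, 6, 7, 8, 11, 12, 16}
|A + A| = 15

|A + A| = 15


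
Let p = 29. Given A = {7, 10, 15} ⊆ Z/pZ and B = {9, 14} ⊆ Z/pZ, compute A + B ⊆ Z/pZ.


Work in Z/29Z: reduce every sum a + b modulo 29.
Enumerate all 6 pairs:
a = 7: 7+9=16, 7+14=21
a = 10: 10+9=19, 10+14=24
a = 15: 15+9=24, 15+14=0
Distinct residues collected: {0, 16, 19, 21, 24}
|A + B| = 5 (out of 29 total residues).

A + B = {0, 16, 19, 21, 24}


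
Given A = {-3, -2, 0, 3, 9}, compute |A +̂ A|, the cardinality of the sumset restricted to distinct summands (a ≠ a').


Restricted sumset: A +̂ A = {a + a' : a ∈ A, a' ∈ A, a ≠ a'}.
Equivalently, take A + A and drop any sum 2a that is achievable ONLY as a + a for a ∈ A (i.e. sums representable only with equal summands).
Enumerate pairs (a, a') with a < a' (symmetric, so each unordered pair gives one sum; this covers all a ≠ a'):
  -3 + -2 = -5
  -3 + 0 = -3
  -3 + 3 = 0
  -3 + 9 = 6
  -2 + 0 = -2
  -2 + 3 = 1
  -2 + 9 = 7
  0 + 3 = 3
  0 + 9 = 9
  3 + 9 = 12
Collected distinct sums: {-5, -3, -2, 0, 1, 3, 6, 7, 9, 12}
|A +̂ A| = 10
(Reference bound: |A +̂ A| ≥ 2|A| - 3 for |A| ≥ 2, with |A| = 5 giving ≥ 7.)

|A +̂ A| = 10


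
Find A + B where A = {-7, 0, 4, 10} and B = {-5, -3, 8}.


A + B = {a + b : a ∈ A, b ∈ B}.
Enumerate all |A|·|B| = 4·3 = 12 pairs (a, b) and collect distinct sums.
a = -7: -7+-5=-12, -7+-3=-10, -7+8=1
a = 0: 0+-5=-5, 0+-3=-3, 0+8=8
a = 4: 4+-5=-1, 4+-3=1, 4+8=12
a = 10: 10+-5=5, 10+-3=7, 10+8=18
Collecting distinct sums: A + B = {-12, -10, -5, -3, -1, 1, 5, 7, 8, 12, 18}
|A + B| = 11

A + B = {-12, -10, -5, -3, -1, 1, 5, 7, 8, 12, 18}


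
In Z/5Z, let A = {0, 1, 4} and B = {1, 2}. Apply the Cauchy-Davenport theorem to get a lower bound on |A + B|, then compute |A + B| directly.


Cauchy-Davenport: |A + B| ≥ min(p, |A| + |B| - 1) for A, B nonempty in Z/pZ.
|A| = 3, |B| = 2, p = 5.
CD lower bound = min(5, 3 + 2 - 1) = min(5, 4) = 4.
Compute A + B mod 5 directly:
a = 0: 0+1=1, 0+2=2
a = 1: 1+1=2, 1+2=3
a = 4: 4+1=0, 4+2=1
A + B = {0, 1, 2, 3}, so |A + B| = 4.
Verify: 4 ≥ 4? Yes ✓.

CD lower bound = 4, actual |A + B| = 4.


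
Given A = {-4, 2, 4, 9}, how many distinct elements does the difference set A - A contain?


A - A = {a - a' : a, a' ∈ A}; |A| = 4.
Bounds: 2|A|-1 ≤ |A - A| ≤ |A|² - |A| + 1, i.e. 7 ≤ |A - A| ≤ 13.
Note: 0 ∈ A - A always (from a - a). The set is symmetric: if d ∈ A - A then -d ∈ A - A.
Enumerate nonzero differences d = a - a' with a > a' (then include -d):
Positive differences: {2, 5, 6, 7, 8, 13}
Full difference set: {0} ∪ (positive diffs) ∪ (negative diffs).
|A - A| = 1 + 2·6 = 13 (matches direct enumeration: 13).

|A - A| = 13


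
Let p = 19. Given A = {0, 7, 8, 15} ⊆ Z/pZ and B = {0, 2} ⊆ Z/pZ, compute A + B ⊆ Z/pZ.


Work in Z/19Z: reduce every sum a + b modulo 19.
Enumerate all 8 pairs:
a = 0: 0+0=0, 0+2=2
a = 7: 7+0=7, 7+2=9
a = 8: 8+0=8, 8+2=10
a = 15: 15+0=15, 15+2=17
Distinct residues collected: {0, 2, 7, 8, 9, 10, 15, 17}
|A + B| = 8 (out of 19 total residues).

A + B = {0, 2, 7, 8, 9, 10, 15, 17}


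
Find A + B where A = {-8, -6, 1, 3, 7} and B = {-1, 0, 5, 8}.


A + B = {a + b : a ∈ A, b ∈ B}.
Enumerate all |A|·|B| = 5·4 = 20 pairs (a, b) and collect distinct sums.
a = -8: -8+-1=-9, -8+0=-8, -8+5=-3, -8+8=0
a = -6: -6+-1=-7, -6+0=-6, -6+5=-1, -6+8=2
a = 1: 1+-1=0, 1+0=1, 1+5=6, 1+8=9
a = 3: 3+-1=2, 3+0=3, 3+5=8, 3+8=11
a = 7: 7+-1=6, 7+0=7, 7+5=12, 7+8=15
Collecting distinct sums: A + B = {-9, -8, -7, -6, -3, -1, 0, 1, 2, 3, 6, 7, 8, 9, 11, 12, 15}
|A + B| = 17

A + B = {-9, -8, -7, -6, -3, -1, 0, 1, 2, 3, 6, 7, 8, 9, 11, 12, 15}


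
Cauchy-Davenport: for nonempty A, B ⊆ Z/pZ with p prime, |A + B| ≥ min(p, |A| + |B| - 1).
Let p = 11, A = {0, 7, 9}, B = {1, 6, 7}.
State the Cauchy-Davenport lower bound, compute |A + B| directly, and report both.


Cauchy-Davenport: |A + B| ≥ min(p, |A| + |B| - 1) for A, B nonempty in Z/pZ.
|A| = 3, |B| = 3, p = 11.
CD lower bound = min(11, 3 + 3 - 1) = min(11, 5) = 5.
Compute A + B mod 11 directly:
a = 0: 0+1=1, 0+6=6, 0+7=7
a = 7: 7+1=8, 7+6=2, 7+7=3
a = 9: 9+1=10, 9+6=4, 9+7=5
A + B = {1, 2, 3, 4, 5, 6, 7, 8, 10}, so |A + B| = 9.
Verify: 9 ≥ 5? Yes ✓.

CD lower bound = 5, actual |A + B| = 9.


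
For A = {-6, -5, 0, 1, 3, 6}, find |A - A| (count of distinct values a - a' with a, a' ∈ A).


A - A = {a - a' : a, a' ∈ A}; |A| = 6.
Bounds: 2|A|-1 ≤ |A - A| ≤ |A|² - |A| + 1, i.e. 11 ≤ |A - A| ≤ 31.
Note: 0 ∈ A - A always (from a - a). The set is symmetric: if d ∈ A - A then -d ∈ A - A.
Enumerate nonzero differences d = a - a' with a > a' (then include -d):
Positive differences: {1, 2, 3, 5, 6, 7, 8, 9, 11, 12}
Full difference set: {0} ∪ (positive diffs) ∪ (negative diffs).
|A - A| = 1 + 2·10 = 21 (matches direct enumeration: 21).

|A - A| = 21
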